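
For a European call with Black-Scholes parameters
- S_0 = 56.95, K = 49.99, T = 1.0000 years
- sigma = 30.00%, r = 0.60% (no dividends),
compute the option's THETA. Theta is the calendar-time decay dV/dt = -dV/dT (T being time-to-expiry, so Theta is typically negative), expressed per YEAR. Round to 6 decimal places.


d1 = 0.6045023482; d2 = 0.3045023482
phi(d1) = 0.3323222735; exp(-qT) = 1.0000000000; exp(-rT) = 0.9940179641
Theta = -S*exp(-qT)*phi(d1)*sigma/(2*sqrt(T)) - r*K*exp(-rT)*N(d2) + q*S*exp(-qT)*N(d1)
N(d1) = 0.7272451458; N(d2) = 0.6196273980; sqrt(T) = 1.0000000000
Term 1 = -56.9500 * 1.0000000000 * 0.3323222735 * 0.3000 / (2 * 1.0000000000) = -2.8388630214
Term 2 = -0.0060 * 49.9900 * 0.9940179641 * 0.6196273980 = -0.1847392742
Term 3 = 0 (no dividend yield, q = 0)
Theta = -2.8388630214 + (-0.1847392742) + (0.0000000000) = -3.023602

Answer: Theta = -3.023602


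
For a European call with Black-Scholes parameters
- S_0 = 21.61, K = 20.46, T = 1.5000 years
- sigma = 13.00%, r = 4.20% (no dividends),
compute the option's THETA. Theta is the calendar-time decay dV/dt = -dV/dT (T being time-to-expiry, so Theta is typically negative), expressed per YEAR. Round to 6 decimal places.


Answer: Theta = -0.928526

Derivation:
d1 = 0.8187539427; d2 = 0.6595371094
phi(d1) = 0.2853275266; exp(-qT) = 1.0000000000; exp(-rT) = 0.9389434737
Theta = -S*exp(-qT)*phi(d1)*sigma/(2*sqrt(T)) - r*K*exp(-rT)*N(d2) + q*S*exp(-qT)*N(d1)
N(d1) = 0.7935365934; N(d2) = 0.7452245378; sqrt(T) = 1.2247448714
Term 1 = -21.6100 * 1.0000000000 * 0.2853275266 * 0.1300 / (2 * 1.2247448714) = -0.3272398355
Term 2 = -0.0420 * 20.4600 * 0.9389434737 * 0.7452245378 = -0.6012865838
Term 3 = 0 (no dividend yield, q = 0)
Theta = -0.3272398355 + (-0.6012865838) + (0.0000000000) = -0.928526


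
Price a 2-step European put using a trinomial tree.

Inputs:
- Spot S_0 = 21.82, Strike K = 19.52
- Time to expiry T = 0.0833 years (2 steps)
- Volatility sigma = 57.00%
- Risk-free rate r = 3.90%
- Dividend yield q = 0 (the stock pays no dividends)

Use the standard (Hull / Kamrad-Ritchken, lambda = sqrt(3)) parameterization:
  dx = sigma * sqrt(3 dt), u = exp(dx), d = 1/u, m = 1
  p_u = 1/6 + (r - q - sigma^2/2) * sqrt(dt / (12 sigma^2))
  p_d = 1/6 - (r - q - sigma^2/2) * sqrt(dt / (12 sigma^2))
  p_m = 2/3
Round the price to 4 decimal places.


dt = T/N = 0.041650; dx = sigma*sqrt(3*dt) = 0.201485
u = exp(dx) = 1.223218; d = 1/u = 0.817516
p_u = 0.153907, p_m = 0.666667, p_d = 0.179426
Discount per step: exp(-r*dt) = 0.998377
Stock lattice S(k, j) with j the centered position index:
  k=0: S(0,+0) = 21.8200
  k=1: S(1,-1) = 17.8382; S(1,+0) = 21.8200; S(1,+1) = 26.6906
  k=2: S(2,-2) = 14.5830; S(2,-1) = 17.8382; S(2,+0) = 21.8200; S(2,+1) = 26.6906; S(2,+2) = 32.6484
Terminal payoffs V(N, j) = max(K - S_T, 0):
  V(2,-2) = 4.936996; V(2,-1) = 1.681807; V(2,+0) = 0.000000; V(2,+1) = 0.000000; V(2,+2) = 0.000000
Backward induction: V(k, j) = exp(-r*dt) * [p_u * V(k+1, j+1) + p_m * V(k+1, j) + p_d * V(k+1, j-1)]
  V(1,-1) = exp(-r*dt) * [p_u*0.000000 + p_m*1.681807 + p_d*4.936996] = 2.003773
  V(1,+0) = exp(-r*dt) * [p_u*0.000000 + p_m*0.000000 + p_d*1.681807] = 0.301270
  V(1,+1) = exp(-r*dt) * [p_u*0.000000 + p_m*0.000000 + p_d*0.000000] = 0.000000
  V(0,+0) = exp(-r*dt) * [p_u*0.000000 + p_m*0.301270 + p_d*2.003773] = 0.559467

Answer: Price = V(0,0) = 0.5595


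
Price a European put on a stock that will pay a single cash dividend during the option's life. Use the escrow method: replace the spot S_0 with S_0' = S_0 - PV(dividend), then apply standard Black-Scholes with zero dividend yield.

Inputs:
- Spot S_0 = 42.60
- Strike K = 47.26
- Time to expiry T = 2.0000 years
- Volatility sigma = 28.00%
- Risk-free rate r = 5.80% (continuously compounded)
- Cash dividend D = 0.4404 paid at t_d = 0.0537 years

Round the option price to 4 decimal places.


Answer: Price = 6.5725

Derivation:
PV(D) = D * exp(-r * t_d) = 0.4404 * 0.99689025 = 0.43903046
S_0' = S_0 - PV(D) = 42.6000 - 0.43903046 = 42.16096954
d1 = (ln(S_0'/K) + (r + sigma^2/2)*T) / (sigma*sqrt(T)) = 0.20261293
d2 = d1 - sigma*sqrt(T) = -0.19336686
exp(-rT) = 0.89047522
N(-d1) = 0.41971879; N(-d2) = 0.57666417
P = K * exp(-rT) * N(-d2) - S_0' * N(-d1) = 47.2600 * 0.89047522 * 0.57666417 - 42.16096954 * 0.41971879 = 6.5725


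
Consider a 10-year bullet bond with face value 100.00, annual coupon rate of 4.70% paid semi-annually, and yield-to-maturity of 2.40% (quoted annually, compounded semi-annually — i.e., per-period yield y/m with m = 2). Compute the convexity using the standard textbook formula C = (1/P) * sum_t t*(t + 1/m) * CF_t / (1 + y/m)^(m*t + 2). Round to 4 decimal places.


Coupon per period c = face * coupon_rate / m = 2.350000
Periods per year m = 2; per-period yield y/m = 0.012000
Number of cashflows N = 20
Cashflows (t years, CF_t, discount factor 1/(1+y/m)^(m*t), PV):
  t = 0.5000: CF_t = 2.350000, DF = 0.988142, PV = 2.322134
  t = 1.0000: CF_t = 2.350000, DF = 0.976425, PV = 2.294599
  t = 1.5000: CF_t = 2.350000, DF = 0.964847, PV = 2.267391
  t = 2.0000: CF_t = 2.350000, DF = 0.953406, PV = 2.240504
  t = 2.5000: CF_t = 2.350000, DF = 0.942101, PV = 2.213937
  t = 3.0000: CF_t = 2.350000, DF = 0.930930, PV = 2.187685
  t = 3.5000: CF_t = 2.350000, DF = 0.919891, PV = 2.161744
  t = 4.0000: CF_t = 2.350000, DF = 0.908983, PV = 2.136111
  t = 4.5000: CF_t = 2.350000, DF = 0.898205, PV = 2.110781
  t = 5.0000: CF_t = 2.350000, DF = 0.887554, PV = 2.085752
  t = 5.5000: CF_t = 2.350000, DF = 0.877030, PV = 2.061020
  t = 6.0000: CF_t = 2.350000, DF = 0.866630, PV = 2.036581
  t = 6.5000: CF_t = 2.350000, DF = 0.856354, PV = 2.012432
  t = 7.0000: CF_t = 2.350000, DF = 0.846200, PV = 1.988569
  t = 7.5000: CF_t = 2.350000, DF = 0.836166, PV = 1.964989
  t = 8.0000: CF_t = 2.350000, DF = 0.826251, PV = 1.941689
  t = 8.5000: CF_t = 2.350000, DF = 0.816453, PV = 1.918665
  t = 9.0000: CF_t = 2.350000, DF = 0.806772, PV = 1.895914
  t = 9.5000: CF_t = 2.350000, DF = 0.797205, PV = 1.873433
  t = 10.0000: CF_t = 102.350000, DF = 0.787752, PV = 80.626461
Price P = sum_t PV_t = 120.340392
Convexity numerator sum_t t*(t + 1/m) * CF_t / (1+y/m)^(m*t + 2):
  t = 0.5000: term = 1.133695
  t = 1.0000: term = 3.360757
  t = 1.5000: term = 6.641812
  t = 2.0000: term = 10.938425
  t = 2.5000: term = 16.213080
  t = 3.0000: term = 22.429163
  t = 3.5000: term = 29.550939
  t = 4.0000: term = 37.543542
  t = 4.5000: term = 46.372952
  t = 5.0000: term = 56.005981
  t = 5.5000: term = 66.410254
  t = 6.0000: term = 77.554195
  t = 6.5000: term = 89.407010
  t = 7.0000: term = 101.938671
  t = 7.5000: term = 115.119899
  t = 8.0000: term = 128.922153
  t = 8.5000: term = 143.317611
  t = 9.0000: term = 158.279156
  t = 9.5000: term = 173.780365
  t = 10.0000: term = 8266.199280
Convexity = (1/P) * sum = 9551.118939 / 120.340392 = 79.367524

Answer: Convexity = 79.3675


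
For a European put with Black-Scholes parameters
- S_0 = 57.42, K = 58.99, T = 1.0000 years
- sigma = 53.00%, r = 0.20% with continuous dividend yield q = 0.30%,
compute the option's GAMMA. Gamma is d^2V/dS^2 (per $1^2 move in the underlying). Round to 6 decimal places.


d1 = 0.2122164843; d2 = -0.3177835157
phi(d1) = 0.3900593190; exp(-qT) = 0.9970044955; exp(-rT) = 0.9980019987
Gamma = exp(-qT) * phi(d1) / (S * sigma * sqrt(T)) = 0.9970044955 * 0.3900593190 / (57.4200 * 0.5300 * 1.0000000000) = 0.012779

Answer: Gamma = 0.012779


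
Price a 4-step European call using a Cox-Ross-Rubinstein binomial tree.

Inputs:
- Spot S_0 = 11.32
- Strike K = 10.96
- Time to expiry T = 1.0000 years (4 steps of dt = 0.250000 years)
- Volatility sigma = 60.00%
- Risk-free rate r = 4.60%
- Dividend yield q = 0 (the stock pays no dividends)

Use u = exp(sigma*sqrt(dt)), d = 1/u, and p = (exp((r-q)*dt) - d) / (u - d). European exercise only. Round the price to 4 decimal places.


Answer: Price = V(0,0) = 2.9208

Derivation:
dt = T/N = 0.250000
u = exp(sigma*sqrt(dt)) = 1.349859; d = 1/u = 0.740818
p = (exp((r-q)*dt) - d) / (u - d) = 0.444549
Discount per step: exp(-r*dt) = 0.988566
Stock lattice S(k, i) with i counting down-moves:
  k=0: S(0,0) = 11.3200
  k=1: S(1,0) = 15.2804; S(1,1) = 8.3861
  k=2: S(2,0) = 20.6264; S(2,1) = 11.3200; S(2,2) = 6.2125
  k=3: S(3,0) = 27.8427; S(3,1) = 15.2804; S(3,2) = 8.3861; S(3,3) = 4.6024
  k=4: S(4,0) = 37.5837; S(4,1) = 20.6264; S(4,2) = 11.3200; S(4,3) = 6.2125; S(4,4) = 3.4095
Terminal payoffs V(N, i) = max(S_T - K, 0):
  V(4,0) = 26.623724; V(4,1) = 9.666385; V(4,2) = 0.360000; V(4,3) = 0.000000; V(4,4) = 0.000000
Backward induction: V(k, i) = exp(-r*dt) * [p * V(k+1, i) + (1-p) * V(k+1, i+1)].
  V(3,0) = exp(-r*dt) * [p*26.623724 + (1-p)*9.666385] = 17.008025
  V(3,1) = exp(-r*dt) * [p*9.666385 + (1-p)*0.360000] = 4.445720
  V(3,2) = exp(-r*dt) * [p*0.360000 + (1-p)*0.000000] = 0.158208
  V(3,3) = exp(-r*dt) * [p*0.000000 + (1-p)*0.000000] = 0.000000
  V(2,0) = exp(-r*dt) * [p*17.008025 + (1-p)*4.445720] = 9.915588
  V(2,1) = exp(-r*dt) * [p*4.445720 + (1-p)*0.158208] = 2.040613
  V(2,2) = exp(-r*dt) * [p*0.158208 + (1-p)*0.000000] = 0.069527
  V(1,0) = exp(-r*dt) * [p*9.915588 + (1-p)*2.040613] = 5.478061
  V(1,1) = exp(-r*dt) * [p*2.040613 + (1-p)*0.069527] = 0.934956
  V(0,0) = exp(-r*dt) * [p*5.478061 + (1-p)*0.934956] = 2.920804


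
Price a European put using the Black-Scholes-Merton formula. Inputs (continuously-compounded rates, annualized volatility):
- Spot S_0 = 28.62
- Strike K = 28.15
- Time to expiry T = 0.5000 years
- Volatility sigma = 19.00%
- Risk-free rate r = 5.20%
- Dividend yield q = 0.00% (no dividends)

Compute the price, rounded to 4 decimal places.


d1 = (ln(S/K) + (r - q + 0.5*sigma^2) * T) / (sigma * sqrt(T)) = 0.38394722
d2 = d1 - sigma * sqrt(T) = 0.24959693
exp(-rT) = 0.97433509; exp(-qT) = 1.00000000
P = K * exp(-rT) * N(-d2) - S_0 * exp(-qT) * N(-d1)
N(-d1) = 0.35050878; N(-d2) = 0.40144954
P = 28.1500 * 0.97433509 * 0.40144954 - 28.6200 * 1.00000000 * 0.35050878 = 0.9792

Answer: Price = 0.9792


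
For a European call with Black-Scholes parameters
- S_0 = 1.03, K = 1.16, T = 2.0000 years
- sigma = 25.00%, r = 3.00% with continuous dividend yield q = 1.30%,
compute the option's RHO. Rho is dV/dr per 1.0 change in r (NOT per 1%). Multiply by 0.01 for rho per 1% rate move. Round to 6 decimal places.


d1 = -0.0632470328; d2 = -0.4168004234
phi(d1) = 0.3981451559; exp(-qT) = 0.9743350896; exp(-rT) = 0.9417645336
N(d2) = 0.3384121964
Rho = K*T*exp(-rT)*N(d2) = 1.1600 * 2.0000 * 0.9417645336 * 0.3384121964 = 0.739395

Answer: Rho = 0.739395


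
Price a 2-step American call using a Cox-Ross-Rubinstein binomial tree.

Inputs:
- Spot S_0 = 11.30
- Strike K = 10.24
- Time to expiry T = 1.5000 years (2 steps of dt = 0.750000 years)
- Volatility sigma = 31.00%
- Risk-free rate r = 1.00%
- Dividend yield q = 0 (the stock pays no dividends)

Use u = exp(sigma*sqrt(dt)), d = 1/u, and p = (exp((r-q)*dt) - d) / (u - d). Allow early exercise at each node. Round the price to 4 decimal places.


dt = T/N = 0.750000
u = exp(sigma*sqrt(dt)) = 1.307959; d = 1/u = 0.764550
p = (exp((r-q)*dt) - d) / (u - d) = 0.447137
Discount per step: exp(-r*dt) = 0.992528
Stock lattice S(k, i) with i counting down-moves:
  k=0: S(0,0) = 11.3000
  k=1: S(1,0) = 14.7799; S(1,1) = 8.6394
  k=2: S(2,0) = 19.3315; S(2,1) = 11.3000; S(2,2) = 6.6053
Terminal payoffs V(N, i) = max(S_T - K, 0):
  V(2,0) = 9.091550; V(2,1) = 1.060000; V(2,2) = 0.000000
Backward induction: V(k, i) = exp(-r*dt) * [p * V(k+1, i) + (1-p) * V(k+1, i+1)]; then take max(V_cont, immediate exercise) for American.
  V(1,0) = exp(-r*dt) * [p*9.091550 + (1-p)*1.060000] = 4.616449; exercise = 4.539936; V(1,0) = max -> 4.616449
  V(1,1) = exp(-r*dt) * [p*1.060000 + (1-p)*0.000000] = 0.470424; exercise = 0.000000; V(1,1) = max -> 0.470424
  V(0,0) = exp(-r*dt) * [p*4.616449 + (1-p)*0.470424] = 2.306898; exercise = 1.060000; V(0,0) = max -> 2.306898

Answer: Price = V(0,0) = 2.3069


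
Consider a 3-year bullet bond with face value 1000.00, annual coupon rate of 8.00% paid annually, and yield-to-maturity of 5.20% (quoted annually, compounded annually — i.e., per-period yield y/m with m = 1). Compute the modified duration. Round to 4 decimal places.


Answer: Modified duration = 2.6535

Derivation:
Coupon per period c = face * coupon_rate / m = 80.000000
Periods per year m = 1; per-period yield y/m = 0.052000
Number of cashflows N = 3
Cashflows (t years, CF_t, discount factor 1/(1+y/m)^(m*t), PV):
  t = 1.0000: CF_t = 80.000000, DF = 0.950570, PV = 76.045627
  t = 2.0000: CF_t = 80.000000, DF = 0.903584, PV = 72.286718
  t = 3.0000: CF_t = 1080.000000, DF = 0.858920, PV = 927.633739
Price P = sum_t PV_t = 1075.966085
First compute Macaulay numerator sum_t t * PV_t:
  t * PV_t at t = 1.0000: 76.045627
  t * PV_t at t = 2.0000: 144.573436
  t * PV_t at t = 3.0000: 2782.901217
Macaulay duration D = 3003.520281 / 1075.966085 = 2.791464
Modified duration = D / (1 + y/m) = 2.791464 / (1 + 0.052000) = 2.653483


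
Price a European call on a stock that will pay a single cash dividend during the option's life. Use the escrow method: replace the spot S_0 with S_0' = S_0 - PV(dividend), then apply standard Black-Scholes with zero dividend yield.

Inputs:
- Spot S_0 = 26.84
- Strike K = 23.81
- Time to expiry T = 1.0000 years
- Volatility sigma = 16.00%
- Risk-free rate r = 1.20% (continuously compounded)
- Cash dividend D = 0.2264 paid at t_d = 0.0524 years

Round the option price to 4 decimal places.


PV(D) = D * exp(-r * t_d) = 0.2264 * 0.99937140 = 0.22625768
S_0' = S_0 - PV(D) = 26.8400 - 0.22625768 = 26.61374232
d1 = (ln(S_0'/K) + (r + sigma^2/2)*T) / (sigma*sqrt(T)) = 0.85076281
d2 = d1 - sigma*sqrt(T) = 0.69076281
exp(-rT) = 0.98807171
N(d1) = 0.80254944; N(d2) = 0.75514270
C = S_0' * N(d1) - K * exp(-rT) * N(d2) = 26.61374232 * 0.80254944 - 23.8100 * 0.98807171 * 0.75514270 = 3.5934

Answer: Price = 3.5934


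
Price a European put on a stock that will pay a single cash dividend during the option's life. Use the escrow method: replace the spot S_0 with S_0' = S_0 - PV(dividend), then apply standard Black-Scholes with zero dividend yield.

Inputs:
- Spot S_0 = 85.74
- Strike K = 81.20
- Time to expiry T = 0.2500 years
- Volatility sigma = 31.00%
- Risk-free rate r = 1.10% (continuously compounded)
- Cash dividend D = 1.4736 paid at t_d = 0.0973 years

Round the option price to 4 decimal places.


PV(D) = D * exp(-r * t_d) = 1.4736 * 0.99893027 = 1.47202365
S_0' = S_0 - PV(D) = 85.7400 - 1.47202365 = 84.26797635
d1 = (ln(S_0'/K) + (r + sigma^2/2)*T) / (sigma*sqrt(T)) = 0.33451076
d2 = d1 - sigma*sqrt(T) = 0.17951076
exp(-rT) = 0.99725378
N(-d1) = 0.36899708; N(-d2) = 0.42876833
P = K * exp(-rT) * N(-d2) - S_0' * N(-d1) = 81.2000 * 0.99725378 * 0.42876833 - 84.26797635 * 0.36899708 = 3.6257

Answer: Price = 3.6257


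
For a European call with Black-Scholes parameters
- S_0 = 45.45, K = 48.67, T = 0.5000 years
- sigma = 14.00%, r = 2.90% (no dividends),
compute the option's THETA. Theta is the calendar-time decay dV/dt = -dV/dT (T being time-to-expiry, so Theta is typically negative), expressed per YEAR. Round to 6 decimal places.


d1 = -0.4954798556; d2 = -0.5944748050
phi(d1) = 0.3528583149; exp(-qT) = 1.0000000000; exp(-rT) = 0.9856046187
Theta = -S*exp(-qT)*phi(d1)*sigma/(2*sqrt(T)) - r*K*exp(-rT)*N(d2) + q*S*exp(-qT)*N(d1)
N(d1) = 0.3101307191; N(d2) = 0.2760972944; sqrt(T) = 0.7071067812
Term 1 = -45.4500 * 1.0000000000 * 0.3528583149 * 0.1400 / (2 * 0.7071067812) = -1.5876226317
Term 2 = -0.0290 * 48.6700 * 0.9856046187 * 0.2760972944 = -0.3840822392
Term 3 = 0 (no dividend yield, q = 0)
Theta = -1.5876226317 + (-0.3840822392) + (0.0000000000) = -1.971705

Answer: Theta = -1.971705


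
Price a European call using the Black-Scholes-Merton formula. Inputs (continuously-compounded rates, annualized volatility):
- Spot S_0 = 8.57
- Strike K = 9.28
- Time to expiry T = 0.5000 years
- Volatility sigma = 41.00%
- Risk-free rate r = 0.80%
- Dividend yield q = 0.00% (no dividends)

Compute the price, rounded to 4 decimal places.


Answer: Price = 0.7245

Derivation:
d1 = (ln(S/K) + (r - q + 0.5*sigma^2) * T) / (sigma * sqrt(T)) = -0.11578896
d2 = d1 - sigma * sqrt(T) = -0.40570274
exp(-rT) = 0.99600799; exp(-qT) = 1.00000000
C = S_0 * exp(-qT) * N(d1) - K * exp(-rT) * N(d2)
N(d1) = 0.45390990; N(d2) = 0.34248052
C = 8.5700 * 1.00000000 * 0.45390990 - 9.2800 * 0.99600799 * 0.34248052 = 0.7245


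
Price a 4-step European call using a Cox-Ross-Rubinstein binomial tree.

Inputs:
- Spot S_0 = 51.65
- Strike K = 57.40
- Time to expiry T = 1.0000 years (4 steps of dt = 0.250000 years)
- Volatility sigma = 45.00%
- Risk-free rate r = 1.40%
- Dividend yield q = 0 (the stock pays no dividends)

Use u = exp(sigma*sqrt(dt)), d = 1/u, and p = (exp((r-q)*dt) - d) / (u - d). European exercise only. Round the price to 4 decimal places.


dt = T/N = 0.250000
u = exp(sigma*sqrt(dt)) = 1.252323; d = 1/u = 0.798516
p = (exp((r-q)*dt) - d) / (u - d) = 0.451712
Discount per step: exp(-r*dt) = 0.996506
Stock lattice S(k, i) with i counting down-moves:
  k=0: S(0,0) = 51.6500
  k=1: S(1,0) = 64.6825; S(1,1) = 41.2434
  k=2: S(2,0) = 81.0033; S(2,1) = 51.6500; S(2,2) = 32.9335
  k=3: S(3,0) = 101.4423; S(3,1) = 64.6825; S(3,2) = 41.2434; S(3,3) = 26.2979
  k=4: S(4,0) = 127.0385; S(4,1) = 81.0033; S(4,2) = 51.6500; S(4,3) = 32.9335; S(4,4) = 20.9993
Terminal payoffs V(N, i) = max(S_T - K, 0):
  V(4,0) = 69.638501; V(4,1) = 23.603324; V(4,2) = 0.000000; V(4,3) = 0.000000; V(4,4) = 0.000000
Backward induction: V(k, i) = exp(-r*dt) * [p * V(k+1, i) + (1-p) * V(k+1, i+1)].
  V(3,0) = exp(-r*dt) * [p*69.638501 + (1-p)*23.603324] = 44.242852
  V(3,1) = exp(-r*dt) * [p*23.603324 + (1-p)*0.000000] = 10.624657
  V(3,2) = exp(-r*dt) * [p*0.000000 + (1-p)*0.000000] = 0.000000
  V(3,3) = exp(-r*dt) * [p*0.000000 + (1-p)*0.000000] = 0.000000
  V(2,0) = exp(-r*dt) * [p*44.242852 + (1-p)*10.624657] = 25.720226
  V(2,1) = exp(-r*dt) * [p*10.624657 + (1-p)*0.000000] = 4.782519
  V(2,2) = exp(-r*dt) * [p*0.000000 + (1-p)*0.000000] = 0.000000
  V(1,0) = exp(-r*dt) * [p*25.720226 + (1-p)*4.782519] = 14.190582
  V(1,1) = exp(-r*dt) * [p*4.782519 + (1-p)*0.000000] = 2.152774
  V(0,0) = exp(-r*dt) * [p*14.190582 + (1-p)*2.152774] = 7.563878

Answer: Price = V(0,0) = 7.5639


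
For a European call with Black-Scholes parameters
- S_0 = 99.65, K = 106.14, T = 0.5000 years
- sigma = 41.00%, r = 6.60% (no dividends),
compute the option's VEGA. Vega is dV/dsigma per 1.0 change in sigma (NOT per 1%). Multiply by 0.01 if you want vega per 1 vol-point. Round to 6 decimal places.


Answer: Vega = 28.086955

Derivation:
d1 = 0.0411504043; d2 = -0.2487633760
phi(d1) = 0.3986046477; exp(-qT) = 1.0000000000; exp(-rT) = 0.9675385596
Vega = S * exp(-qT) * phi(d1) * sqrt(T) = 99.6500 * 1.0000000000 * 0.3986046477 * 0.7071067812 = 28.086955


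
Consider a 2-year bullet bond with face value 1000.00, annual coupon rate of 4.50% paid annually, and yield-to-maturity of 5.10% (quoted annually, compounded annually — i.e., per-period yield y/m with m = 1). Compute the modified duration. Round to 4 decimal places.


Answer: Modified duration = 1.8618

Derivation:
Coupon per period c = face * coupon_rate / m = 45.000000
Periods per year m = 1; per-period yield y/m = 0.051000
Number of cashflows N = 2
Cashflows (t years, CF_t, discount factor 1/(1+y/m)^(m*t), PV):
  t = 1.0000: CF_t = 45.000000, DF = 0.951475, PV = 42.816365
  t = 2.0000: CF_t = 1045.000000, DF = 0.905304, PV = 946.042960
Price P = sum_t PV_t = 988.859326
First compute Macaulay numerator sum_t t * PV_t:
  t * PV_t at t = 1.0000: 42.816365
  t * PV_t at t = 2.0000: 1892.085921
Macaulay duration D = 1934.902286 / 988.859326 = 1.956701
Modified duration = D / (1 + y/m) = 1.956701 / (1 + 0.051000) = 1.861752


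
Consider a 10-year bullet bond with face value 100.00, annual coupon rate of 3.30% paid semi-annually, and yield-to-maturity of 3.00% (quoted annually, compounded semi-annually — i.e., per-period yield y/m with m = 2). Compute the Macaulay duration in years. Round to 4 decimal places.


Answer: Macaulay duration = 8.6199 years

Derivation:
Coupon per period c = face * coupon_rate / m = 1.650000
Periods per year m = 2; per-period yield y/m = 0.015000
Number of cashflows N = 20
Cashflows (t years, CF_t, discount factor 1/(1+y/m)^(m*t), PV):
  t = 0.5000: CF_t = 1.650000, DF = 0.985222, PV = 1.625616
  t = 1.0000: CF_t = 1.650000, DF = 0.970662, PV = 1.601592
  t = 1.5000: CF_t = 1.650000, DF = 0.956317, PV = 1.577923
  t = 2.0000: CF_t = 1.650000, DF = 0.942184, PV = 1.554604
  t = 2.5000: CF_t = 1.650000, DF = 0.928260, PV = 1.531630
  t = 3.0000: CF_t = 1.650000, DF = 0.914542, PV = 1.508995
  t = 3.5000: CF_t = 1.650000, DF = 0.901027, PV = 1.486694
  t = 4.0000: CF_t = 1.650000, DF = 0.887711, PV = 1.464723
  t = 4.5000: CF_t = 1.650000, DF = 0.874592, PV = 1.443077
  t = 5.0000: CF_t = 1.650000, DF = 0.861667, PV = 1.421751
  t = 5.5000: CF_t = 1.650000, DF = 0.848933, PV = 1.400740
  t = 6.0000: CF_t = 1.650000, DF = 0.836387, PV = 1.380039
  t = 6.5000: CF_t = 1.650000, DF = 0.824027, PV = 1.359645
  t = 7.0000: CF_t = 1.650000, DF = 0.811849, PV = 1.339551
  t = 7.5000: CF_t = 1.650000, DF = 0.799852, PV = 1.319755
  t = 8.0000: CF_t = 1.650000, DF = 0.788031, PV = 1.300251
  t = 8.5000: CF_t = 1.650000, DF = 0.776385, PV = 1.281036
  t = 9.0000: CF_t = 1.650000, DF = 0.764912, PV = 1.262104
  t = 9.5000: CF_t = 1.650000, DF = 0.753607, PV = 1.243452
  t = 10.0000: CF_t = 101.650000, DF = 0.742470, PV = 75.472118
Price P = sum_t PV_t = 102.575296
Macaulay numerator sum_t t * PV_t:
  t * PV_t at t = 0.5000: 0.812808
  t * PV_t at t = 1.0000: 1.601592
  t * PV_t at t = 1.5000: 2.366885
  t * PV_t at t = 2.0000: 3.109208
  t * PV_t at t = 2.5000: 3.829074
  t * PV_t at t = 3.0000: 4.526984
  t * PV_t at t = 3.5000: 5.203430
  t * PV_t at t = 4.0000: 5.858893
  t * PV_t at t = 4.5000: 6.493847
  t * PV_t at t = 5.0000: 7.108755
  t * PV_t at t = 5.5000: 7.704069
  t * PV_t at t = 6.0000: 8.280235
  t * PV_t at t = 6.5000: 8.837690
  t * PV_t at t = 7.0000: 9.376859
  t * PV_t at t = 7.5000: 9.898162
  t * PV_t at t = 8.0000: 10.402010
  t * PV_t at t = 8.5000: 10.888803
  t * PV_t at t = 9.0000: 11.358937
  t * PV_t at t = 9.5000: 11.812797
  t * PV_t at t = 10.0000: 754.721180
Macaulay duration D = (sum_t t * PV_t) / P = 884.192218 / 102.575296 = 8.619933


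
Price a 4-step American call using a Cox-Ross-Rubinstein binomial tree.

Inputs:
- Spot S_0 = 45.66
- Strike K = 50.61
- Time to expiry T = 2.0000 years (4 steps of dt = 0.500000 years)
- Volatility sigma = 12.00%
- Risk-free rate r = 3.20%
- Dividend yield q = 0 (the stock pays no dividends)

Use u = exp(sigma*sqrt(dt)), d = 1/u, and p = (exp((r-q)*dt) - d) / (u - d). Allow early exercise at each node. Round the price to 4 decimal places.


dt = T/N = 0.500000
u = exp(sigma*sqrt(dt)) = 1.088557; d = 1/u = 0.918647
p = (exp((r-q)*dt) - d) / (u - d) = 0.573725
Discount per step: exp(-r*dt) = 0.984127
Stock lattice S(k, i) with i counting down-moves:
  k=0: S(0,0) = 45.6600
  k=1: S(1,0) = 49.7035; S(1,1) = 41.9454
  k=2: S(2,0) = 54.1051; S(2,1) = 45.6600; S(2,2) = 38.5331
  k=3: S(3,0) = 58.8965; S(3,1) = 49.7035; S(3,2) = 41.9454; S(3,3) = 35.3983
  k=4: S(4,0) = 64.1122; S(4,1) = 54.1051; S(4,2) = 45.6600; S(4,3) = 38.5331; S(4,4) = 32.5186
Terminal payoffs V(N, i) = max(S_T - K, 0):
  V(4,0) = 13.502150; V(4,1) = 3.495090; V(4,2) = 0.000000; V(4,3) = 0.000000; V(4,4) = 0.000000
Backward induction: V(k, i) = exp(-r*dt) * [p * V(k+1, i) + (1-p) * V(k+1, i+1)]; then take max(V_cont, immediate exercise) for American.
  V(3,0) = exp(-r*dt) * [p*13.502150 + (1-p)*3.495090] = 9.089782; exercise = 8.286466; V(3,0) = max -> 9.089782
  V(3,1) = exp(-r*dt) * [p*3.495090 + (1-p)*0.000000] = 1.973392; exercise = 0.000000; V(3,1) = max -> 1.973392
  V(3,2) = exp(-r*dt) * [p*0.000000 + (1-p)*0.000000] = 0.000000; exercise = 0.000000; V(3,2) = max -> 0.000000
  V(3,3) = exp(-r*dt) * [p*0.000000 + (1-p)*0.000000] = 0.000000; exercise = 0.000000; V(3,3) = max -> 0.000000
  V(2,0) = exp(-r*dt) * [p*9.089782 + (1-p)*1.973392] = 5.960112; exercise = 3.495090; V(2,0) = max -> 5.960112
  V(2,1) = exp(-r*dt) * [p*1.973392 + (1-p)*0.000000] = 1.114213; exercise = 0.000000; V(2,1) = max -> 1.114213
  V(2,2) = exp(-r*dt) * [p*0.000000 + (1-p)*0.000000] = 0.000000; exercise = 0.000000; V(2,2) = max -> 0.000000
  V(1,0) = exp(-r*dt) * [p*5.960112 + (1-p)*1.114213] = 3.832610; exercise = 0.000000; V(1,0) = max -> 3.832610
  V(1,1) = exp(-r*dt) * [p*1.114213 + (1-p)*0.000000] = 0.629105; exercise = 0.000000; V(1,1) = max -> 0.629105
  V(0,0) = exp(-r*dt) * [p*3.832610 + (1-p)*0.629105] = 2.427877; exercise = 0.000000; V(0,0) = max -> 2.427877

Answer: Price = V(0,0) = 2.4279


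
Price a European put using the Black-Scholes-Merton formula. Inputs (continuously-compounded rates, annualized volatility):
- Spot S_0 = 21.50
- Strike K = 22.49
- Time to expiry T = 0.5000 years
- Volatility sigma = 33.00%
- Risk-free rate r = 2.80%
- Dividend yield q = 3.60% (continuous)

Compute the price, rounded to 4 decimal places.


d1 = (ln(S/K) + (r - q + 0.5*sigma^2) * T) / (sigma * sqrt(T)) = -0.09339308
d2 = d1 - sigma * sqrt(T) = -0.32673832
exp(-rT) = 0.98609754; exp(-qT) = 0.98216103
P = K * exp(-rT) * N(-d2) - S_0 * exp(-qT) * N(-d1)
N(-d1) = 0.53720436; N(-d2) = 0.62806709
P = 22.4900 * 0.98609754 * 0.62806709 - 21.5000 * 0.98216103 * 0.53720436 = 2.5850

Answer: Price = 2.5850


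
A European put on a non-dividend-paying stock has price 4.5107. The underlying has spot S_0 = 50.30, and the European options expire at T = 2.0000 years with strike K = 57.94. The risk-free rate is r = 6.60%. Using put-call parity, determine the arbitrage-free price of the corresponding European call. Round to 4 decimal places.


Put-call parity: C - P = S_0 * exp(-qT) - K * exp(-rT).
S_0 * exp(-qT) = 50.3000 * 1.00000000 = 50.30000000
K * exp(-rT) = 57.9400 * 0.87634100 = 50.77519725
C = P + S*exp(-qT) - K*exp(-rT)
C = 4.5107 + 50.30000000 - 50.77519725 = 4.0355

Answer: Call price = 4.0355


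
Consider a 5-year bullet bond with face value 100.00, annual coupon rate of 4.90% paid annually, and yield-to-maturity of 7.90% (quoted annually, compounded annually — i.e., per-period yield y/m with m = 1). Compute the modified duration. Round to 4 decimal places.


Answer: Modified duration = 4.1894

Derivation:
Coupon per period c = face * coupon_rate / m = 4.900000
Periods per year m = 1; per-period yield y/m = 0.079000
Number of cashflows N = 5
Cashflows (t years, CF_t, discount factor 1/(1+y/m)^(m*t), PV):
  t = 1.0000: CF_t = 4.900000, DF = 0.926784, PV = 4.541242
  t = 2.0000: CF_t = 4.900000, DF = 0.858929, PV = 4.208751
  t = 3.0000: CF_t = 4.900000, DF = 0.796041, PV = 3.900603
  t = 4.0000: CF_t = 4.900000, DF = 0.737758, PV = 3.615017
  t = 5.0000: CF_t = 104.900000, DF = 0.683743, PV = 71.724621
Price P = sum_t PV_t = 87.990234
First compute Macaulay numerator sum_t t * PV_t:
  t * PV_t at t = 1.0000: 4.541242
  t * PV_t at t = 2.0000: 8.417501
  t * PV_t at t = 3.0000: 11.701809
  t * PV_t at t = 4.0000: 14.460067
  t * PV_t at t = 5.0000: 358.623107
Macaulay duration D = 397.743726 / 87.990234 = 4.520317
Modified duration = D / (1 + y/m) = 4.520317 / (1 + 0.079000) = 4.189357


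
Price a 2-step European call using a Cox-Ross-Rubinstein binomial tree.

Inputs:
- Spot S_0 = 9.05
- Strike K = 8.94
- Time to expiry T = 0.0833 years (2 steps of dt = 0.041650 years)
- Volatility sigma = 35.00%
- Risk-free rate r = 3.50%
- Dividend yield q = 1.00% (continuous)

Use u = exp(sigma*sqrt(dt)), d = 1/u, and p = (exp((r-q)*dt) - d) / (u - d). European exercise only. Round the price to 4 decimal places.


Answer: Price = V(0,0) = 0.4130

Derivation:
dt = T/N = 0.041650
u = exp(sigma*sqrt(dt)) = 1.074042; d = 1/u = 0.931062
p = (exp((r-q)*dt) - d) / (u - d) = 0.489437
Discount per step: exp(-r*dt) = 0.998543
Stock lattice S(k, i) with i counting down-moves:
  k=0: S(0,0) = 9.0500
  k=1: S(1,0) = 9.7201; S(1,1) = 8.4261
  k=2: S(2,0) = 10.4398; S(2,1) = 9.0500; S(2,2) = 7.8452
Terminal payoffs V(N, i) = max(S_T - K, 0):
  V(2,0) = 1.499776; V(2,1) = 0.110000; V(2,2) = 0.000000
Backward induction: V(k, i) = exp(-r*dt) * [p * V(k+1, i) + (1-p) * V(k+1, i+1)].
  V(1,0) = exp(-r*dt) * [p*1.499776 + (1-p)*0.110000] = 0.789056
  V(1,1) = exp(-r*dt) * [p*0.110000 + (1-p)*0.000000] = 0.053760
  V(0,0) = exp(-r*dt) * [p*0.789056 + (1-p)*0.053760] = 0.413038


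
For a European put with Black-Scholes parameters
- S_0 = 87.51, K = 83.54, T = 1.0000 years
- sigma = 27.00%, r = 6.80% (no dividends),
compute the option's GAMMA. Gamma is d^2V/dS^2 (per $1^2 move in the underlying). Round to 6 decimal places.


d1 = 0.5588056055; d2 = 0.2888056055
phi(d1) = 0.3412737337; exp(-qT) = 1.0000000000; exp(-rT) = 0.9342604736
Gamma = exp(-qT) * phi(d1) / (S * sigma * sqrt(T)) = 1.0000000000 * 0.3412737337 / (87.5100 * 0.2700 * 1.0000000000) = 0.014444

Answer: Gamma = 0.014444


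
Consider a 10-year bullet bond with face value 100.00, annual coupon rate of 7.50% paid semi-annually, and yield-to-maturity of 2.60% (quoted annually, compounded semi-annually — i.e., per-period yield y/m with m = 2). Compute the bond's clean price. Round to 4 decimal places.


Answer: Price = 142.9043

Derivation:
Coupon per period c = face * coupon_rate / m = 3.750000
Periods per year m = 2; per-period yield y/m = 0.013000
Number of cashflows N = 20
Cashflows (t years, CF_t, discount factor 1/(1+y/m)^(m*t), PV):
  t = 0.5000: CF_t = 3.750000, DF = 0.987167, PV = 3.701876
  t = 1.0000: CF_t = 3.750000, DF = 0.974498, PV = 3.654369
  t = 1.5000: CF_t = 3.750000, DF = 0.961992, PV = 3.607472
  t = 2.0000: CF_t = 3.750000, DF = 0.949647, PV = 3.561176
  t = 2.5000: CF_t = 3.750000, DF = 0.937460, PV = 3.515475
  t = 3.0000: CF_t = 3.750000, DF = 0.925429, PV = 3.470361
  t = 3.5000: CF_t = 3.750000, DF = 0.913553, PV = 3.425825
  t = 4.0000: CF_t = 3.750000, DF = 0.901829, PV = 3.381861
  t = 4.5000: CF_t = 3.750000, DF = 0.890256, PV = 3.338461
  t = 5.0000: CF_t = 3.750000, DF = 0.878831, PV = 3.295618
  t = 5.5000: CF_t = 3.750000, DF = 0.867553, PV = 3.253324
  t = 6.0000: CF_t = 3.750000, DF = 0.856420, PV = 3.211574
  t = 6.5000: CF_t = 3.750000, DF = 0.845429, PV = 3.170359
  t = 7.0000: CF_t = 3.750000, DF = 0.834580, PV = 3.129674
  t = 7.5000: CF_t = 3.750000, DF = 0.823869, PV = 3.089510
  t = 8.0000: CF_t = 3.750000, DF = 0.813296, PV = 3.049862
  t = 8.5000: CF_t = 3.750000, DF = 0.802859, PV = 3.010722
  t = 9.0000: CF_t = 3.750000, DF = 0.792556, PV = 2.972085
  t = 9.5000: CF_t = 3.750000, DF = 0.782385, PV = 2.933944
  t = 10.0000: CF_t = 103.750000, DF = 0.772345, PV = 80.130748
Price P = sum_t PV_t = 142.904294


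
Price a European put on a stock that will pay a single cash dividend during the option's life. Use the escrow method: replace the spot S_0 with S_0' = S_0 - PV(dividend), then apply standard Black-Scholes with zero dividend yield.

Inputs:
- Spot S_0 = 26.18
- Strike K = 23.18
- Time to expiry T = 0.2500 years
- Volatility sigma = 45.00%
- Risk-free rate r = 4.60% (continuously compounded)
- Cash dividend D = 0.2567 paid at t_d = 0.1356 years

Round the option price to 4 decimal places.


Answer: Price = 1.0016

Derivation:
PV(D) = D * exp(-r * t_d) = 0.2567 * 0.99378181 = 0.25510379
S_0' = S_0 - PV(D) = 26.1800 - 0.25510379 = 25.92489621
d1 = (ln(S_0'/K) + (r + sigma^2/2)*T) / (sigma*sqrt(T)) = 0.66100628
d2 = d1 - sigma*sqrt(T) = 0.43600628
exp(-rT) = 0.98856587
N(-d1) = 0.25430414; N(-d2) = 0.33141609
P = K * exp(-rT) * N(-d2) - S_0' * N(-d1) = 23.1800 * 0.98856587 * 0.33141609 - 25.92489621 * 0.25430414 = 1.0016


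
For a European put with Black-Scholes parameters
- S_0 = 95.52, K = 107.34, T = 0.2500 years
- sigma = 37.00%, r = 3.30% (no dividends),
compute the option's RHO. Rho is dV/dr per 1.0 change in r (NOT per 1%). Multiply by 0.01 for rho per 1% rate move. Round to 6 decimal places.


Answer: Rho = -19.995023

Derivation:
d1 = -0.4935309033; d2 = -0.6785309033
phi(d1) = 0.3531985522; exp(-qT) = 1.0000000000; exp(-rT) = 0.9917839379
N(-d2) = 0.7512824317
Rho = -K*T*exp(-rT)*N(-d2) = -107.3400 * 0.2500 * 0.9917839379 * 0.7512824317 = -19.995023


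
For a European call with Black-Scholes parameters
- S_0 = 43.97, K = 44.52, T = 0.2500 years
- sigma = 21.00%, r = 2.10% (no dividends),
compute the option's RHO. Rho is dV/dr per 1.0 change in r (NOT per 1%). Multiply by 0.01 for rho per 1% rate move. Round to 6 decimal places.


d1 = -0.0158899354; d2 = -0.1208899354
phi(d1) = 0.3988919191; exp(-qT) = 1.0000000000; exp(-rT) = 0.9947637572
N(d2) = 0.4518891071
Rho = K*T*exp(-rT)*N(d2) = 44.5200 * 0.2500 * 0.9947637572 * 0.4518891071 = 5.003190

Answer: Rho = 5.003190


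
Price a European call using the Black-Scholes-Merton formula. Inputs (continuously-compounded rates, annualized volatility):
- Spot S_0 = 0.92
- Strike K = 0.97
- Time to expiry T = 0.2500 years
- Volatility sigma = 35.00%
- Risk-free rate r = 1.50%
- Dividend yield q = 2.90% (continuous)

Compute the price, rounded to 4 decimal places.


Answer: Price = 0.0424

Derivation:
d1 = (ln(S/K) + (r - q + 0.5*sigma^2) * T) / (sigma * sqrt(T)) = -0.23491372
d2 = d1 - sigma * sqrt(T) = -0.40991372
exp(-rT) = 0.99625702; exp(-qT) = 0.99277622
C = S_0 * exp(-qT) * N(d1) - K * exp(-rT) * N(d2)
N(d1) = 0.40713785; N(d2) = 0.34093462
C = 0.9200 * 0.99277622 * 0.40713785 - 0.9700 * 0.99625702 * 0.34093462 = 0.0424


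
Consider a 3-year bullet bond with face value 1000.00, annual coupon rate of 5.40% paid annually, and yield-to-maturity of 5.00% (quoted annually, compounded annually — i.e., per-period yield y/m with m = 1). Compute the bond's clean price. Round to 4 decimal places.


Answer: Price = 1010.8930

Derivation:
Coupon per period c = face * coupon_rate / m = 54.000000
Periods per year m = 1; per-period yield y/m = 0.050000
Number of cashflows N = 3
Cashflows (t years, CF_t, discount factor 1/(1+y/m)^(m*t), PV):
  t = 1.0000: CF_t = 54.000000, DF = 0.952381, PV = 51.428571
  t = 2.0000: CF_t = 54.000000, DF = 0.907029, PV = 48.979592
  t = 3.0000: CF_t = 1054.000000, DF = 0.863838, PV = 910.484829
Price P = sum_t PV_t = 1010.892992


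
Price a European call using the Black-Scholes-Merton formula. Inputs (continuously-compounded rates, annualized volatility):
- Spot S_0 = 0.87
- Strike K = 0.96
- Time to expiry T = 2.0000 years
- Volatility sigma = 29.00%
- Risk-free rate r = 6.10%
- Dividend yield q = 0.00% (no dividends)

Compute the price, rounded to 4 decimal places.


Answer: Price = 0.1501

Derivation:
d1 = (ln(S/K) + (r - q + 0.5*sigma^2) * T) / (sigma * sqrt(T)) = 0.26250712
d2 = d1 - sigma * sqrt(T) = -0.14761481
exp(-rT) = 0.88514837; exp(-qT) = 1.00000000
C = S_0 * exp(-qT) * N(d1) - K * exp(-rT) * N(d2)
N(d1) = 0.60353475; N(d2) = 0.44132338
C = 0.8700 * 1.00000000 * 0.60353475 - 0.9600 * 0.88514837 * 0.44132338 = 0.1501


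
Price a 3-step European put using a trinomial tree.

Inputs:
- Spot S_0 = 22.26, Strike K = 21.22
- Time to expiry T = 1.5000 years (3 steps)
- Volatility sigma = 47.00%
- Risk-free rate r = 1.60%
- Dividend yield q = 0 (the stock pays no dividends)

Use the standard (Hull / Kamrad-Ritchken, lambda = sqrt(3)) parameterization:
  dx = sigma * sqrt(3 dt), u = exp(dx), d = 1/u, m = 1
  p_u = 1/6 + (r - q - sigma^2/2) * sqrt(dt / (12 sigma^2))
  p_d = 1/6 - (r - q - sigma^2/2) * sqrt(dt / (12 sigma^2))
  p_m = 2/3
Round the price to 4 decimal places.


Answer: Price = V(0,0) = 3.8360

Derivation:
dt = T/N = 0.500000; dx = sigma*sqrt(3*dt) = 0.575630
u = exp(dx) = 1.778251; d = 1/u = 0.562350
p_u = 0.125646, p_m = 0.666667, p_d = 0.207687
Discount per step: exp(-r*dt) = 0.992032
Stock lattice S(k, j) with j the centered position index:
  k=0: S(0,+0) = 22.2600
  k=1: S(1,-1) = 12.5179; S(1,+0) = 22.2600; S(1,+1) = 39.5839
  k=2: S(2,-2) = 7.0395; S(2,-1) = 12.5179; S(2,+0) = 22.2600; S(2,+1) = 39.5839; S(2,+2) = 70.3900
  k=3: S(3,-3) = 3.9586; S(3,-2) = 7.0395; S(3,-1) = 12.5179; S(3,+0) = 22.2600; S(3,+1) = 39.5839; S(3,+2) = 70.3900; S(3,+3) = 125.1711
Terminal payoffs V(N, j) = max(K - S_T, 0):
  V(3,-3) = 17.261358; V(3,-2) = 14.180542; V(3,-1) = 8.702080; V(3,+0) = 0.000000; V(3,+1) = 0.000000; V(3,+2) = 0.000000; V(3,+3) = 0.000000
Backward induction: V(k, j) = exp(-r*dt) * [p_u * V(k+1, j+1) + p_m * V(k+1, j) + p_d * V(k+1, j-1)]
  V(2,-2) = exp(-r*dt) * [p_u*8.702080 + p_m*14.180542 + p_d*17.261358] = 14.019433
  V(2,-1) = exp(-r*dt) * [p_u*0.000000 + p_m*8.702080 + p_d*14.180542] = 8.676807
  V(2,+0) = exp(-r*dt) * [p_u*0.000000 + p_m*0.000000 + p_d*8.702080] = 1.792907
  V(2,+1) = exp(-r*dt) * [p_u*0.000000 + p_m*0.000000 + p_d*0.000000] = 0.000000
  V(2,+2) = exp(-r*dt) * [p_u*0.000000 + p_m*0.000000 + p_d*0.000000] = 0.000000
  V(1,-1) = exp(-r*dt) * [p_u*1.792907 + p_m*8.676807 + p_d*14.019433] = 8.850376
  V(1,+0) = exp(-r*dt) * [p_u*0.000000 + p_m*1.792907 + p_d*8.676807] = 2.973448
  V(1,+1) = exp(-r*dt) * [p_u*0.000000 + p_m*0.000000 + p_d*1.792907] = 0.369396
  V(0,+0) = exp(-r*dt) * [p_u*0.369396 + p_m*2.973448 + p_d*8.850376] = 3.836008


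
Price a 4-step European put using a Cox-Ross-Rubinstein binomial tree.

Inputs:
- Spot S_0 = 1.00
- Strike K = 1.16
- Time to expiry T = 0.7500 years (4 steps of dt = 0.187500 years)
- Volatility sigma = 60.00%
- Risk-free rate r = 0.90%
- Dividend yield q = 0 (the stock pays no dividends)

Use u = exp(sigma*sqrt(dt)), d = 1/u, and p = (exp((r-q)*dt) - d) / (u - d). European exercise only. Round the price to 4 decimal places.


dt = T/N = 0.187500
u = exp(sigma*sqrt(dt)) = 1.296681; d = 1/u = 0.771200
p = (exp((r-q)*dt) - d) / (u - d) = 0.438625
Discount per step: exp(-r*dt) = 0.998314
Stock lattice S(k, i) with i counting down-moves:
  k=0: S(0,0) = 1.0000
  k=1: S(1,0) = 1.2967; S(1,1) = 0.7712
  k=2: S(2,0) = 1.6814; S(2,1) = 1.0000; S(2,2) = 0.5947
  k=3: S(3,0) = 2.1802; S(3,1) = 1.2967; S(3,2) = 0.7712; S(3,3) = 0.4587
  k=4: S(4,0) = 2.8270; S(4,1) = 1.6814; S(4,2) = 1.0000; S(4,3) = 0.5947; S(4,4) = 0.3537
Terminal payoffs V(N, i) = max(K - S_T, 0):
  V(4,0) = 0.000000; V(4,1) = 0.000000; V(4,2) = 0.160000; V(4,3) = 0.565251; V(4,4) = 0.806273
Backward induction: V(k, i) = exp(-r*dt) * [p * V(k+1, i) + (1-p) * V(k+1, i+1)].
  V(3,0) = exp(-r*dt) * [p*0.000000 + (1-p)*0.000000] = 0.000000
  V(3,1) = exp(-r*dt) * [p*0.000000 + (1-p)*0.160000] = 0.089669
  V(3,2) = exp(-r*dt) * [p*0.160000 + (1-p)*0.565251] = 0.386844
  V(3,3) = exp(-r*dt) * [p*0.565251 + (1-p)*0.806273] = 0.699374
  V(2,0) = exp(-r*dt) * [p*0.000000 + (1-p)*0.089669] = 0.050253
  V(2,1) = exp(-r*dt) * [p*0.089669 + (1-p)*0.386844] = 0.256063
  V(2,2) = exp(-r*dt) * [p*0.386844 + (1-p)*0.699374] = 0.561342
  V(1,0) = exp(-r*dt) * [p*0.050253 + (1-p)*0.256063] = 0.165510
  V(1,1) = exp(-r*dt) * [p*0.256063 + (1-p)*0.561342] = 0.426718
  V(0,0) = exp(-r*dt) * [p*0.165510 + (1-p)*0.426718] = 0.311620

Answer: Price = V(0,0) = 0.3116


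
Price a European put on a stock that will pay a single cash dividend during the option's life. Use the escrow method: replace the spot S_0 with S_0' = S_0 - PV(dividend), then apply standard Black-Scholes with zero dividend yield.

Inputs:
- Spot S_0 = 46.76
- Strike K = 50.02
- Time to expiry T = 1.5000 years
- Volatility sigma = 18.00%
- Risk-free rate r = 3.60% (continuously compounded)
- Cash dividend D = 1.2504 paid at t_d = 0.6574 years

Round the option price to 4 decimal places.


Answer: Price = 5.0703

Derivation:
PV(D) = D * exp(-r * t_d) = 1.2504 * 0.97661145 = 1.22115496
S_0' = S_0 - PV(D) = 46.7600 - 1.22115496 = 45.53884504
d1 = (ln(S_0'/K) + (r + sigma^2/2)*T) / (sigma*sqrt(T)) = -0.07056901
d2 = d1 - sigma*sqrt(T) = -0.29102309
exp(-rT) = 0.94743211
N(-d1) = 0.52812961; N(-d2) = 0.61448317
P = K * exp(-rT) * N(-d2) - S_0' * N(-d1) = 50.0200 * 0.94743211 * 0.61448317 - 45.53884504 * 0.52812961 = 5.0703


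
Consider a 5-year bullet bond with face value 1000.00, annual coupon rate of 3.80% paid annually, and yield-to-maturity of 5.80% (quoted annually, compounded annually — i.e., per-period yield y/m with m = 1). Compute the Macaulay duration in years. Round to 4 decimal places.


Answer: Macaulay duration = 4.6285 years

Derivation:
Coupon per period c = face * coupon_rate / m = 38.000000
Periods per year m = 1; per-period yield y/m = 0.058000
Number of cashflows N = 5
Cashflows (t years, CF_t, discount factor 1/(1+y/m)^(m*t), PV):
  t = 1.0000: CF_t = 38.000000, DF = 0.945180, PV = 35.916824
  t = 2.0000: CF_t = 38.000000, DF = 0.893364, PV = 33.947849
  t = 3.0000: CF_t = 38.000000, DF = 0.844390, PV = 32.086814
  t = 4.0000: CF_t = 38.000000, DF = 0.798100, PV = 30.327801
  t = 5.0000: CF_t = 1038.000000, DF = 0.754348, PV = 783.013077
Price P = sum_t PV_t = 915.292365
Macaulay numerator sum_t t * PV_t:
  t * PV_t at t = 1.0000: 35.916824
  t * PV_t at t = 2.0000: 67.895698
  t * PV_t at t = 3.0000: 96.260441
  t * PV_t at t = 4.0000: 121.311205
  t * PV_t at t = 5.0000: 3915.065383
Macaulay duration D = (sum_t t * PV_t) / P = 4236.449552 / 915.292365 = 4.628521
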